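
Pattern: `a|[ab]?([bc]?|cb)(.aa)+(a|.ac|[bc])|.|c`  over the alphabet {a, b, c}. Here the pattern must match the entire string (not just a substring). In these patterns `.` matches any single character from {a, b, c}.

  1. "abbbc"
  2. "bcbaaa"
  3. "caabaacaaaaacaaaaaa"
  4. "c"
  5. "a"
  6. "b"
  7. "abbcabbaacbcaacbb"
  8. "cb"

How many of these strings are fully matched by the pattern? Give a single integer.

5

1. "abbbc" → no match
2. "bcbaaa" → match
3 → match
4. "c" → match
5. "a" → match
6. "b" → match
7 → no match
8. "cb" → no match
Total matched: 5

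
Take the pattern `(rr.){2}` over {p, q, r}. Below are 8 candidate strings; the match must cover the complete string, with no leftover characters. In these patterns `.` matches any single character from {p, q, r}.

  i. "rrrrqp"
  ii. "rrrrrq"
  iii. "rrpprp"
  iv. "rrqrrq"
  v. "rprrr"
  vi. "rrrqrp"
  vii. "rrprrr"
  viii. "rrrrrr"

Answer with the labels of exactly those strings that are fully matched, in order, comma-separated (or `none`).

i → no match
ii → match
iii → no match
iv → match
v → no match — must start with "rr"
vi → no match
vii → match
viii → match

ii, iv, vii, viii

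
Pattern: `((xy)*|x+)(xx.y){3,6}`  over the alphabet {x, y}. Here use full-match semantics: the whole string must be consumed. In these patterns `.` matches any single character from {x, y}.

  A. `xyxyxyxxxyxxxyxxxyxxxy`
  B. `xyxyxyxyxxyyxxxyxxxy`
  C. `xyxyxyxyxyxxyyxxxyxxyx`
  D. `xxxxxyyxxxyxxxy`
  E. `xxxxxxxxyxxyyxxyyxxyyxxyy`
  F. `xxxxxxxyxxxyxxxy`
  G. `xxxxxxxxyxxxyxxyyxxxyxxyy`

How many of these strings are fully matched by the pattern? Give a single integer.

A → match
B → match
C → no match — must end with `y`
D → match
E → match
F → match
G → match
Total matched: 6

6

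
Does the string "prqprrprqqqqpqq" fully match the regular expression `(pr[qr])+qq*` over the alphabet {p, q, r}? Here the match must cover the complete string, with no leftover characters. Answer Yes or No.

No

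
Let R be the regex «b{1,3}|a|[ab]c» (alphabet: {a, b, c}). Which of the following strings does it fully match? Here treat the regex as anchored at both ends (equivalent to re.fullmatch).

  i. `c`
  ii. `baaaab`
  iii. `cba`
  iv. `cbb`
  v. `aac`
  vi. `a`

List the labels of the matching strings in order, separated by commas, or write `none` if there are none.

vi

i. `c` → no match
ii. `baaaab` → no match
iii. `cba` → no match
iv. `cbb` → no match
v. `aac` → no match
vi. `a` → match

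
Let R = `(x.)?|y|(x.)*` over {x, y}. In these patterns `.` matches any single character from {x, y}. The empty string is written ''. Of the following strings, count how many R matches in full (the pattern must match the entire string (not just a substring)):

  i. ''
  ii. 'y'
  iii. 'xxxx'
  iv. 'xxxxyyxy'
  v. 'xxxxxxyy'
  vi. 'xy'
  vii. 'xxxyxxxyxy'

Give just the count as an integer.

5

i. '' → match
ii. 'y' → match
iii. 'xxxx' → match
iv. 'xxxxyyxy' → no match
v. 'xxxxxxyy' → no match
vi. 'xy' → match
vii. 'xxxyxxxyxy' → match
Total matched: 5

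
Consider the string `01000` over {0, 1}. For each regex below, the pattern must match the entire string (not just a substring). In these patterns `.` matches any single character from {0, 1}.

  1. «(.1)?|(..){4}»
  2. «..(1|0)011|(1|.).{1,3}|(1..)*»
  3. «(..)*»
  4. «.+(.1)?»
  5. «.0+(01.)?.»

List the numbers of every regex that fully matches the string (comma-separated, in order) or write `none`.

4

1 → no match
2 → no match
3 → no match
4 → match
5 → no match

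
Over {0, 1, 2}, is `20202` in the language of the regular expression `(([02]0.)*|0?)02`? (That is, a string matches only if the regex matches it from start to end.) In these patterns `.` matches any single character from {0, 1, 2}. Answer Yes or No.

Yes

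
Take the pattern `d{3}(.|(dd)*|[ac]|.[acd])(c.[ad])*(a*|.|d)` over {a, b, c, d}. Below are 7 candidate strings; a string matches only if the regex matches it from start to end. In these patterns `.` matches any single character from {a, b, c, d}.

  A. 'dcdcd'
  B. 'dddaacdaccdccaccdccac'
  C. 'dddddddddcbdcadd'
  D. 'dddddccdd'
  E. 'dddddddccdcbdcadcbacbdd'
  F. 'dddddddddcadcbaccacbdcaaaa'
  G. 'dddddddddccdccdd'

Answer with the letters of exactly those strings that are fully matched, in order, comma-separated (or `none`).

B, C, D, E, F, G

A → no match
B → match
C → match
D → match
E → match
F → match
G → match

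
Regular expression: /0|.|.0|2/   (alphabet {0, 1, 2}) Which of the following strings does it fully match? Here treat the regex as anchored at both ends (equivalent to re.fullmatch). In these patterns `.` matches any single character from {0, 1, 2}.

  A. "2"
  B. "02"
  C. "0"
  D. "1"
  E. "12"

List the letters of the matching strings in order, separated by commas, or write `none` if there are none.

A, C, D

A → match
B → no match
C → match
D → match
E → no match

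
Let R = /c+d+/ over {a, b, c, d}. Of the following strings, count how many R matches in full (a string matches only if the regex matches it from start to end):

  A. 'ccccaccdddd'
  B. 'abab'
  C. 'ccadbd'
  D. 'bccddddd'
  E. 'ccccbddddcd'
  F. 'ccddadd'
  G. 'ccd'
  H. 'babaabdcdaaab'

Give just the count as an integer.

A → no match
B → no match — must start with 'c'
C → no match
D → no match — must start with 'c'
E → no match
F → no match
G → match
H → no match — must start with 'c'
Total matched: 1

1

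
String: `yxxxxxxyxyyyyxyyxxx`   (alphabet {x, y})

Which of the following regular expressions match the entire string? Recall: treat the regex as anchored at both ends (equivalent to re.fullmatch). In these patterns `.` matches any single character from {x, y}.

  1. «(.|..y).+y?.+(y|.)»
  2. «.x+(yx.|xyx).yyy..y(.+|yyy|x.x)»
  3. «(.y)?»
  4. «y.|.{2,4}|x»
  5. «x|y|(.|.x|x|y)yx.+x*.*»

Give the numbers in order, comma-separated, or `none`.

1 → match
2 → match
3 → no match
4 → no match
5 → no match

1, 2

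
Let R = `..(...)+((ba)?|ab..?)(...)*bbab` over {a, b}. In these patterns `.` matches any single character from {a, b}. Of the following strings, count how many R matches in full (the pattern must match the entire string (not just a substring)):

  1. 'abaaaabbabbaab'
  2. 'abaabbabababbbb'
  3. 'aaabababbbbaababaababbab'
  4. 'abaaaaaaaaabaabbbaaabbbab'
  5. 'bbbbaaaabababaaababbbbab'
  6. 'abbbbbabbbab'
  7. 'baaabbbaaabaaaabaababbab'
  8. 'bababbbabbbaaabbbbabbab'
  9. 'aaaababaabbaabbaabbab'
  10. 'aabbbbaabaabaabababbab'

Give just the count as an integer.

6

1 → no match — must end with 'bbab'
2 → no match — must end with 'bbab'
3 → match
4 → no match
5 → match
6 → match
7 → match
8 → match
9 → match
10 → no match
Total matched: 6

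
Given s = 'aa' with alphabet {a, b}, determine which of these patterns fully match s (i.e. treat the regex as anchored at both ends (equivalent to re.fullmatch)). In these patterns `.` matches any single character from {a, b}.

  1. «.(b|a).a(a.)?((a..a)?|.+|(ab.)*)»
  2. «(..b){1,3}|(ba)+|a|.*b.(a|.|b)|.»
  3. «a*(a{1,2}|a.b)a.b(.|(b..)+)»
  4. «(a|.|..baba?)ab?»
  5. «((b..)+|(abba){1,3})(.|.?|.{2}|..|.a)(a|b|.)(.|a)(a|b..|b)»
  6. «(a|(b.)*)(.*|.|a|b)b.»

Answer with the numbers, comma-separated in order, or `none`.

1 → no match
2 → no match
3 → no match
4 → match
5 → no match
6 → no match

4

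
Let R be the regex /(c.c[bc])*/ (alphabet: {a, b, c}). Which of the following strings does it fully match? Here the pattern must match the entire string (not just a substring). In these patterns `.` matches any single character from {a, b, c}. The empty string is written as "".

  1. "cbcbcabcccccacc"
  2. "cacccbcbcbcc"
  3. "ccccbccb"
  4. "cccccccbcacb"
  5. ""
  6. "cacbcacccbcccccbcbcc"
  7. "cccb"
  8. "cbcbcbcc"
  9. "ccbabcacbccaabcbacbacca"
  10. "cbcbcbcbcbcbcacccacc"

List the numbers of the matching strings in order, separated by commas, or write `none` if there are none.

2, 4, 5, 6, 7, 8, 10

1 → no match
2. "cacccbcbcbcc" → match
3. "ccccbccb" → no match
4. "cccccccbcacb" → match
5. "" → match
6 → match
7. "cccb" → match
8. "cbcbcbcc" → match
9 → no match
10 → match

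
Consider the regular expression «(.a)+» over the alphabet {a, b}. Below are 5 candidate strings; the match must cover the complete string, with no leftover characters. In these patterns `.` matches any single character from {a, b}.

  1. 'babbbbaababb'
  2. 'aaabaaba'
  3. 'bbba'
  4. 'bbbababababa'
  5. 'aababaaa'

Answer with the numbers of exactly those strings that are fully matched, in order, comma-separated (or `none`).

1 → no match — must end with 'a'
2 → no match
3 → no match
4 → no match
5 → match

5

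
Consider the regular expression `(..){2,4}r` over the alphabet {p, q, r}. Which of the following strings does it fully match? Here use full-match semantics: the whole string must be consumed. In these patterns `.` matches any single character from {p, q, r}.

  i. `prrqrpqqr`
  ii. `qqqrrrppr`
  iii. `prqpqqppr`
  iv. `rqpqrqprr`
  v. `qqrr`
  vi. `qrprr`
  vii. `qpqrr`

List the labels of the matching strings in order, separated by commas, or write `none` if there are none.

i, ii, iii, iv, vi, vii

i → match
ii → match
iii → match
iv → match
v → no match
vi → match
vii → match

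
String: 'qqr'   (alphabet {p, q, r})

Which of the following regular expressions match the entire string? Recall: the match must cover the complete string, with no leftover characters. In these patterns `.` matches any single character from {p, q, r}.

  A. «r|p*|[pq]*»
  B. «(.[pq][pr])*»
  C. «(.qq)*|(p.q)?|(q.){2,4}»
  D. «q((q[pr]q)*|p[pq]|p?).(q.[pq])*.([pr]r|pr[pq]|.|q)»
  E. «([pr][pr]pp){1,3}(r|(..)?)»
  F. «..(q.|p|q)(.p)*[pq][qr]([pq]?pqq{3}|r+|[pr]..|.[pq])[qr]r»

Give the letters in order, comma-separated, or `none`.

A → no match
B → match
C → no match
D → no match
E → no match
F → no match

B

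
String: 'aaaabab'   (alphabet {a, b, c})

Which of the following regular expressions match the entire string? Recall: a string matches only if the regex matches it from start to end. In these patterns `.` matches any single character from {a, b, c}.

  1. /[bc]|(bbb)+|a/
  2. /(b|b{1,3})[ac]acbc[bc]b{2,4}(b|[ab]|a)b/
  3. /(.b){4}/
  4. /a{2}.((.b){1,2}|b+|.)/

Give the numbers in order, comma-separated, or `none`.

1 → no match
2 → no match — must start with 'b'
3 → no match
4 → match

4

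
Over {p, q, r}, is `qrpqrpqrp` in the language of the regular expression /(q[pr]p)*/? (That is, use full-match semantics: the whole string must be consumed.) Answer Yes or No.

Yes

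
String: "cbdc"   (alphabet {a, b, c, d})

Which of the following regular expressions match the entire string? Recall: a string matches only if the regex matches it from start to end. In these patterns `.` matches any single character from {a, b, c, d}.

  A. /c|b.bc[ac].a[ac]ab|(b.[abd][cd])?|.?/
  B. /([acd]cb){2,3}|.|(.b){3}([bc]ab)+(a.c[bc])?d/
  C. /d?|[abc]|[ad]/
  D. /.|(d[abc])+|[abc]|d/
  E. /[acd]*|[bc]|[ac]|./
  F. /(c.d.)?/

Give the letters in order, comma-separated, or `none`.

A → no match
B → no match
C → no match
D → no match
E → no match
F → match

F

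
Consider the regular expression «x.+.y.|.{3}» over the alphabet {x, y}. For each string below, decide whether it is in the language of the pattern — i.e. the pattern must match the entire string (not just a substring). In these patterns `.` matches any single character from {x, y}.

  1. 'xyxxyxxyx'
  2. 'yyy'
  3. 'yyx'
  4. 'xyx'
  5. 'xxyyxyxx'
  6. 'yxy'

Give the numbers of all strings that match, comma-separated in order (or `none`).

1, 2, 3, 4, 6

1. 'xyxxyxxyx' → match
2. 'yyy' → match
3. 'yyx' → match
4. 'xyx' → match
5. 'xxyyxyxx' → no match
6. 'yxy' → match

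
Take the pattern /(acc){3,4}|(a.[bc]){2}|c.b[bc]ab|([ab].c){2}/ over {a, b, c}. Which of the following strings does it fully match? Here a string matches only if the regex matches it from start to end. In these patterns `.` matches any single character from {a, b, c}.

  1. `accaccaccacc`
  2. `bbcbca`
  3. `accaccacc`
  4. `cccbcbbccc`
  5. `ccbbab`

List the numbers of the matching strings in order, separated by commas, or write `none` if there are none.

1, 3, 5

1 → match
2 → no match
3 → match
4 → no match
5 → match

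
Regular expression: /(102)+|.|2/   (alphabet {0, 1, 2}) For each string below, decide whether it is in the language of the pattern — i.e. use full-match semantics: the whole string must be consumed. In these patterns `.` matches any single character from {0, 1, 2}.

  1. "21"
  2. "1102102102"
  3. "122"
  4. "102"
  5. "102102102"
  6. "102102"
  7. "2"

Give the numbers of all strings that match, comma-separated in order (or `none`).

1. "21" → no match
2. "1102102102" → no match
3. "122" → no match
4. "102" → match
5. "102102102" → match
6. "102102" → match
7. "2" → match

4, 5, 6, 7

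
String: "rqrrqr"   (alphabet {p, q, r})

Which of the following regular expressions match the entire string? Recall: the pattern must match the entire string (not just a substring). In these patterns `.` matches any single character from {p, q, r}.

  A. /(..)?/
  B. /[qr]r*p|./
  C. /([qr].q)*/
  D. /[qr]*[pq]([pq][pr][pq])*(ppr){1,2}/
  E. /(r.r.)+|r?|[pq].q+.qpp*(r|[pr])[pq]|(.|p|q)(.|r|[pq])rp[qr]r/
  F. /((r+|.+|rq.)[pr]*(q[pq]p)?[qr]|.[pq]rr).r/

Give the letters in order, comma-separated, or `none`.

F

A → no match
B → no match
C → no match
D → no match — must end with "ppr"
E → no match
F → match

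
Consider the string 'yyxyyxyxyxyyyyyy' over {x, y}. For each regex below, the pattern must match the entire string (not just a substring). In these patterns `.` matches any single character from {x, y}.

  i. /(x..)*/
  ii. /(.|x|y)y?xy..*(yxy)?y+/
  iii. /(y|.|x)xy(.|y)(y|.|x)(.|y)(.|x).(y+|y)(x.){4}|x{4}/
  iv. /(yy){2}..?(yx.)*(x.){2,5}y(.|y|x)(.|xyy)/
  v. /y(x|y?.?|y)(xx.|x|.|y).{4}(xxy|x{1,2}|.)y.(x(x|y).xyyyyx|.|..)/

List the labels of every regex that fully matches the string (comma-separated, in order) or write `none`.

i → no match
ii → match
iii → no match
iv → no match
v → no match

ii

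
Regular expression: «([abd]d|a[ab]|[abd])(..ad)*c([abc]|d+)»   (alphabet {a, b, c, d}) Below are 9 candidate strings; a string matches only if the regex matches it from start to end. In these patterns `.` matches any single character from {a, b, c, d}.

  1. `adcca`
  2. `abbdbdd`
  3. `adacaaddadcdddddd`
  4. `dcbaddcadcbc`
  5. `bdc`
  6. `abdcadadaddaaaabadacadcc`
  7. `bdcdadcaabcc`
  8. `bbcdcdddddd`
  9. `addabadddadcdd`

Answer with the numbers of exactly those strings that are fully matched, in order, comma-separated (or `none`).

none

1 → no match
2 → no match
3 → no match
4 → no match
5 → no match
6 → no match
7 → no match
8 → no match
9 → no match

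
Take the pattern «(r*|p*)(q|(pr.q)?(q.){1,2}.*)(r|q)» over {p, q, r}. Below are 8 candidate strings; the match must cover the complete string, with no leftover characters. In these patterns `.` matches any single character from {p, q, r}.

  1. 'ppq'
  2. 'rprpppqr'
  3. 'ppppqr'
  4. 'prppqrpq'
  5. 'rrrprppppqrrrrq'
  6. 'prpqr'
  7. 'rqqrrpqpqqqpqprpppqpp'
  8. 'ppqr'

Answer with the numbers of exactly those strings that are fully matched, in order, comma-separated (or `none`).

3, 8

1. 'ppq' → no match
2. 'rprpppqr' → no match
3. 'ppppqr' → match
4. 'prppqrpq' → no match
5 → no match
6. 'prpqr' → no match
7 → no match
8. 'ppqr' → match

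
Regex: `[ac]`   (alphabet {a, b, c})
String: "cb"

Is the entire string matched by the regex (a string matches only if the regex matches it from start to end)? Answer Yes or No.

No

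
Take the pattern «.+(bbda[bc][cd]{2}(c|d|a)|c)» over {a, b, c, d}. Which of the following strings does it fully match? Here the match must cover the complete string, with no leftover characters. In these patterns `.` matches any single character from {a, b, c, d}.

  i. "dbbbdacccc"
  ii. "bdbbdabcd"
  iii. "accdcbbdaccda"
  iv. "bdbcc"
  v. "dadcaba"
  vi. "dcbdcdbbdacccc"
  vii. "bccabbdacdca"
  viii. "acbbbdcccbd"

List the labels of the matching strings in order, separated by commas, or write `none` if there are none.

i, iii, iv, vi, vii

i → match
ii → no match
iii → match
iv → match
v → no match
vi → match
vii → match
viii → no match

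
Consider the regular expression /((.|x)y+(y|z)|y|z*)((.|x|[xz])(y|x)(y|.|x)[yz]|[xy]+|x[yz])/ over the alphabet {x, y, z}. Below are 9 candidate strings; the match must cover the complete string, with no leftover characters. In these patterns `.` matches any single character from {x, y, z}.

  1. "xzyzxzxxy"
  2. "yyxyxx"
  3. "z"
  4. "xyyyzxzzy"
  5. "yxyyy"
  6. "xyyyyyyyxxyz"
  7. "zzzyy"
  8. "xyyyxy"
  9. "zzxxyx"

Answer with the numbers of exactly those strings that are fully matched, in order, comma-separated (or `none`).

1 → no match
2 → match
3 → no match
4 → no match
5 → match
6 → match
7 → match
8 → match
9 → match

2, 5, 6, 7, 8, 9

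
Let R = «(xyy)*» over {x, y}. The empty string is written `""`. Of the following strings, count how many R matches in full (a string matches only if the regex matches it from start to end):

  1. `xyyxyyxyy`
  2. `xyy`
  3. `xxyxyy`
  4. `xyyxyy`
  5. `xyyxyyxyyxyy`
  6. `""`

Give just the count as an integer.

1. `xyyxyyxyy` → match
2. `xyy` → match
3. `xxyxyy` → no match
4. `xyyxyy` → match
5. `xyyxyyxyyxyy` → match
6. `""` → match
Total matched: 5

5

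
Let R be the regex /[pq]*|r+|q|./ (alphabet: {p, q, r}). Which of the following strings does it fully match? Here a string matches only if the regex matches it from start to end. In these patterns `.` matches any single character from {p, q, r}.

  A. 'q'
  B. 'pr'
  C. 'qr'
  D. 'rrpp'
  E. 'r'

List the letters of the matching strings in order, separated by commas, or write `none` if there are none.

A → match
B → no match
C → no match
D → no match
E → match

A, E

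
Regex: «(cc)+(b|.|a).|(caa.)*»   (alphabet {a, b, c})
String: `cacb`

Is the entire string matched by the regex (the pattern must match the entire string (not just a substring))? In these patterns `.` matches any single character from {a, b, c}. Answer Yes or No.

No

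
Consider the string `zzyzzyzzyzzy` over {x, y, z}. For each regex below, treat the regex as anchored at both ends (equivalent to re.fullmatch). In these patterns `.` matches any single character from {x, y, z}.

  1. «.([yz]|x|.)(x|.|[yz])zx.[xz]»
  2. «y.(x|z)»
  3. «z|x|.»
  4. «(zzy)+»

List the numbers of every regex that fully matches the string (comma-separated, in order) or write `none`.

4

1 → no match
2 → no match — must start with `y`
3 → no match
4 → match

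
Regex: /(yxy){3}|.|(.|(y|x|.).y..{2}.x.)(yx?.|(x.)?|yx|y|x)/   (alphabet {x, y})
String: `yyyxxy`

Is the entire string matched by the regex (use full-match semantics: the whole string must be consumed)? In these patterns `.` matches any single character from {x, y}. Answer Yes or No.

No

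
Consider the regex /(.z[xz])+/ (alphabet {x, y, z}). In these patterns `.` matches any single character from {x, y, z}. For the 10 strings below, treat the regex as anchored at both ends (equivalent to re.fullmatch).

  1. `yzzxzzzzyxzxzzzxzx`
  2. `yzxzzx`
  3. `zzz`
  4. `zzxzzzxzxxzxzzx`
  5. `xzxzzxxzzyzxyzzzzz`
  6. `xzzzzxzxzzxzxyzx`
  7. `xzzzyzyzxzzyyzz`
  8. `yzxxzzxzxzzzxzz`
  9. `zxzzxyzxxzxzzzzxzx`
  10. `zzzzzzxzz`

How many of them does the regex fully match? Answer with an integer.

1 → no match
2 → match
3 → match
4 → match
5 → match
6 → no match
7 → no match
8 → match
9 → no match
10 → match
Total matched: 6

6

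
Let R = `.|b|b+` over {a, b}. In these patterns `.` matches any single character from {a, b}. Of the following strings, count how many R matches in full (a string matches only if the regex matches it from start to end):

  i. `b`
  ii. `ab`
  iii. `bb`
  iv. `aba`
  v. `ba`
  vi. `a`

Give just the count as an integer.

i → match
ii → no match
iii → match
iv → no match
v → no match
vi → match
Total matched: 3

3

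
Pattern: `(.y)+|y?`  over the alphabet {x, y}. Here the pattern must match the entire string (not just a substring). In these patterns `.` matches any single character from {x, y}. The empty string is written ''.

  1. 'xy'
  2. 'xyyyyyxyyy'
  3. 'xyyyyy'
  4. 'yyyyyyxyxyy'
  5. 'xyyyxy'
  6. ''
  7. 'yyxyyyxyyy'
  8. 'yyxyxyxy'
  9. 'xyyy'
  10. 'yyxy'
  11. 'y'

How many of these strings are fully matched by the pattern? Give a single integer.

10

1 → match
2 → match
3 → match
4 → no match
5 → match
6 → match
7 → match
8 → match
9 → match
10 → match
11 → match
Total matched: 10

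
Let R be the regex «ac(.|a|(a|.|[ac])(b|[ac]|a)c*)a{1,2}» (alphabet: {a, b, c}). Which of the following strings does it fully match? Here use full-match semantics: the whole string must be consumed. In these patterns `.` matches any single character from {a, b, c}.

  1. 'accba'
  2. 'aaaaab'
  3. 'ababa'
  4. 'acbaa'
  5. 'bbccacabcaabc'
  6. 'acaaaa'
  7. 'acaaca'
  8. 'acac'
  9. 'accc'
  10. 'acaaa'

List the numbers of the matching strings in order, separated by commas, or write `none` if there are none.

1 → match
2 → no match — must start with 'ac'
3 → no match — must start with 'ac'
4 → match
5 → no match — must start with 'ac'
6 → match
7 → match
8 → no match — must end with 'a'
9 → no match — must end with 'a'
10 → match

1, 4, 6, 7, 10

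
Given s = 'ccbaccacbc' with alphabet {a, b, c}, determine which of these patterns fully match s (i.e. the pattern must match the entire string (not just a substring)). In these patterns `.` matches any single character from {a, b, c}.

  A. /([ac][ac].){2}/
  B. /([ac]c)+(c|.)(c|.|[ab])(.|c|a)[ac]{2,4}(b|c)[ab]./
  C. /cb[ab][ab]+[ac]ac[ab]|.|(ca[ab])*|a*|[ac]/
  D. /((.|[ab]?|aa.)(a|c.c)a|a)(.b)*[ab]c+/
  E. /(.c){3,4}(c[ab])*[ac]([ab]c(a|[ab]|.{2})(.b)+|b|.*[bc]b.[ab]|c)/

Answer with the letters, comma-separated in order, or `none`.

A → no match
B → match
C → no match
D → no match
E → no match

B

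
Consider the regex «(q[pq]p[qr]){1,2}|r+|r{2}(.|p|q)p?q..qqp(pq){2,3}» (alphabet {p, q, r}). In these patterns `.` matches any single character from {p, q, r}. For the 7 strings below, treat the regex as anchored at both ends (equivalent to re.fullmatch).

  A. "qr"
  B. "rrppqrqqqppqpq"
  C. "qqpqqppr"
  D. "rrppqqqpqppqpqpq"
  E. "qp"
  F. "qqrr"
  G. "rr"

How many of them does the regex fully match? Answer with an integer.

A → no match
B → match
C → match
D → no match
E → no match
F → no match
G → match
Total matched: 3

3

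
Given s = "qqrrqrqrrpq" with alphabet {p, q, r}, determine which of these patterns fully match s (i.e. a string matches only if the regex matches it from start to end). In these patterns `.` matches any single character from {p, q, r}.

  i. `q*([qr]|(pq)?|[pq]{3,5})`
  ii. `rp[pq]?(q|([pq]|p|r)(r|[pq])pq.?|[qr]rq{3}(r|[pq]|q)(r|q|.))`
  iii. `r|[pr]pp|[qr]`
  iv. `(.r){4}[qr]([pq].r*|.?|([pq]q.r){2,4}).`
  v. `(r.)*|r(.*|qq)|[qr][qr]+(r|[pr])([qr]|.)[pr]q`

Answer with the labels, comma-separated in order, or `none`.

i → no match
ii → no match — must start with "rp"
iii → no match
iv → no match
v → match

v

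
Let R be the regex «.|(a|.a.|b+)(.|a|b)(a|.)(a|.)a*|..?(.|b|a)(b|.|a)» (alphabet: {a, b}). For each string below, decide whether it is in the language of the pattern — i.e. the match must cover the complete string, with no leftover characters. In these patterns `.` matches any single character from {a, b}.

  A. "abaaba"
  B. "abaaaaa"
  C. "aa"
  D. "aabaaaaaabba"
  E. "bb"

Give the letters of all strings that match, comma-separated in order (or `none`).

A → no match
B → match
C → no match
D → no match
E → no match

B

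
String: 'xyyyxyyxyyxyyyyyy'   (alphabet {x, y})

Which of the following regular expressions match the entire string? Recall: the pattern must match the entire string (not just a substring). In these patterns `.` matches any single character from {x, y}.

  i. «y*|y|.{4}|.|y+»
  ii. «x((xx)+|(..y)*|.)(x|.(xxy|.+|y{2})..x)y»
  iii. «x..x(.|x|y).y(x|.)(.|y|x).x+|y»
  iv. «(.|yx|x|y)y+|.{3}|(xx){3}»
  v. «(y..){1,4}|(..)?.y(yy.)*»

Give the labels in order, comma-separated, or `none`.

v

i → no match
ii → no match — must end with 'xy'
iii → no match
iv → no match
v → match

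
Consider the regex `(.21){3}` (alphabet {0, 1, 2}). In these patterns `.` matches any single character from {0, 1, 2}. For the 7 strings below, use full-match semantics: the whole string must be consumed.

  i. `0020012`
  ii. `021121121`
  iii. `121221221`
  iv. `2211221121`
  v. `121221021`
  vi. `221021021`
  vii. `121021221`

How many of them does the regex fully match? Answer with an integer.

i → no match — must end with `21`
ii → match
iii → match
iv → no match
v → match
vi → match
vii → match
Total matched: 5

5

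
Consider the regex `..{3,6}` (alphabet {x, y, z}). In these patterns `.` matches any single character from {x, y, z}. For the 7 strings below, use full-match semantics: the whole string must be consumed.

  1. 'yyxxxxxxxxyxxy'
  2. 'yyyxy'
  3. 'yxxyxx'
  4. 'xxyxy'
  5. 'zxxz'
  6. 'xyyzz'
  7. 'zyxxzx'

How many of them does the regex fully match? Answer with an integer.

1 → no match
2 → match
3 → match
4 → match
5 → match
6 → match
7 → match
Total matched: 6

6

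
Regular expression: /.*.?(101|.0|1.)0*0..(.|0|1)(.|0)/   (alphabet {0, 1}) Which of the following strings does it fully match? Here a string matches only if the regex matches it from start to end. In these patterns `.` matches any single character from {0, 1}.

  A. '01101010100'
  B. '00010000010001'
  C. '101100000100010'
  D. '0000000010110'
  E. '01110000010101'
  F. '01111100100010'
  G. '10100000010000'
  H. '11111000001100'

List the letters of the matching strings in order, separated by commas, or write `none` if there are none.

H

A → no match
B → no match
C → no match
D → no match
E → no match
F → no match
G → no match
H → match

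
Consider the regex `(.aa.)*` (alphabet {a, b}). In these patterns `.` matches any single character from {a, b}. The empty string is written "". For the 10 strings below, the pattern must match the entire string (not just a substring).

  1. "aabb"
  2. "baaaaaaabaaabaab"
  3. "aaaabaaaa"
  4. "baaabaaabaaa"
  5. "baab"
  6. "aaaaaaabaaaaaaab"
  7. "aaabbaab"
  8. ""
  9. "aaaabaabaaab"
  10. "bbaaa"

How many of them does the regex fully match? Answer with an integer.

1 → no match
2 → match
3 → no match
4 → match
5 → match
6 → match
7 → match
8 → match
9 → match
10 → no match
Total matched: 7

7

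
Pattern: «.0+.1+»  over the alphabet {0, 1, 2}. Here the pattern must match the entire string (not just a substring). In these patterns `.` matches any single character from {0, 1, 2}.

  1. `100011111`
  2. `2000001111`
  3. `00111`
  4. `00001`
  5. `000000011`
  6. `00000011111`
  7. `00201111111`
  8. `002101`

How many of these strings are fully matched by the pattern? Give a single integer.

6

1 → match
2 → match
3 → match
4 → match
5 → match
6 → match
7 → no match
8 → no match
Total matched: 6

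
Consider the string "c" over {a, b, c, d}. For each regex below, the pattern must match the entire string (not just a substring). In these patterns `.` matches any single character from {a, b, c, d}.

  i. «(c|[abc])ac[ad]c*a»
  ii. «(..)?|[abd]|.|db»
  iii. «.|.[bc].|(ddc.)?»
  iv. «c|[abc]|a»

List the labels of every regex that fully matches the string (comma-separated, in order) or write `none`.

ii, iii, iv

i → no match — must end with "a"
ii → match
iii → match
iv → match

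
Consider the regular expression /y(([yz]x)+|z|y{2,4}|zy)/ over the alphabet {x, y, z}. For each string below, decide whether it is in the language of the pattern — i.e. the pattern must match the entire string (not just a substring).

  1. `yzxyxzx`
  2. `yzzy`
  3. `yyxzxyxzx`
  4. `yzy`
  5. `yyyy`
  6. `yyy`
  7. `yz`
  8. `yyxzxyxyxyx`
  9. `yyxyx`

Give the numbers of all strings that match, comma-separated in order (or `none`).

1. `yzxyxzx` → match
2. `yzzy` → no match
3. `yyxzxyxzx` → match
4. `yzy` → match
5. `yyyy` → match
6. `yyy` → match
7. `yz` → match
8. `yyxzxyxyxyx` → match
9. `yyxyx` → match

1, 3, 4, 5, 6, 7, 8, 9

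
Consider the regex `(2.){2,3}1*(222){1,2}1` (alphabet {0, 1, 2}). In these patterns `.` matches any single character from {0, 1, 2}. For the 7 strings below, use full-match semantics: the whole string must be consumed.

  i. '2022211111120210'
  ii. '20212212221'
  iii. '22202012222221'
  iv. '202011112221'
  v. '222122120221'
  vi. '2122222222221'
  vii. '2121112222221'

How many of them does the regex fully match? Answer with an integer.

i → no match — must end with '2221'
ii. '20212212221' → match
iii → match
iv. '202011112221' → match
v. '222122120221' → no match — must end with '2221'
vi → match
vii → match
Total matched: 5

5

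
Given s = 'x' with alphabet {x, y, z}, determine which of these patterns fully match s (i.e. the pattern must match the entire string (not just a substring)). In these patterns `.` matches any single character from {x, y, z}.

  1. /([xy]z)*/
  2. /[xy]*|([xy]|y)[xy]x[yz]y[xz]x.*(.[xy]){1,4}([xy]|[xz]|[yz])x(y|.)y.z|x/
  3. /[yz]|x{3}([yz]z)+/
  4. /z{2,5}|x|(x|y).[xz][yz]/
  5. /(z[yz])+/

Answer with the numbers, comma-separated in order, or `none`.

1 → no match
2 → match
3 → no match
4 → match
5 → no match — must start with 'z'

2, 4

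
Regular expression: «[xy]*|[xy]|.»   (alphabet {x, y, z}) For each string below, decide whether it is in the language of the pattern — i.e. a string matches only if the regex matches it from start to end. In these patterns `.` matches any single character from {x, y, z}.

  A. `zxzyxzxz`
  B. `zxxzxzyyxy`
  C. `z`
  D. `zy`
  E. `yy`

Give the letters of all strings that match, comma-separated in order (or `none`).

C, E

A → no match
B → no match
C → match
D → no match
E → match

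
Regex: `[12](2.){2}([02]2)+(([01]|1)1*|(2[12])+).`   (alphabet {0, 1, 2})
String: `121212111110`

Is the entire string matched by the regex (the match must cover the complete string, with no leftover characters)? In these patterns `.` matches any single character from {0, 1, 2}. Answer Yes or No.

No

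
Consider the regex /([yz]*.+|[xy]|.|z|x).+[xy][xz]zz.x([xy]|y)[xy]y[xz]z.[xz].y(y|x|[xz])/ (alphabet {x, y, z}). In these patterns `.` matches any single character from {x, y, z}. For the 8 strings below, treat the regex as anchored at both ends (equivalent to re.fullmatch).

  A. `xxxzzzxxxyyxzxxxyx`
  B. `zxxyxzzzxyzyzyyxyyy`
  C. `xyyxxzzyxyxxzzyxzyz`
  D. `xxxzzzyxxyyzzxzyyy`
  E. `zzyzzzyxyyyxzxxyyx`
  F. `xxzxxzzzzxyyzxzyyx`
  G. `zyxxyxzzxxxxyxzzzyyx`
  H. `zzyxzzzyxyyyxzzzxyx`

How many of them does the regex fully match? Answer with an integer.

A → match
B → no match
C → no match
D → match
E → match
F → no match
G → match
H → match
Total matched: 5

5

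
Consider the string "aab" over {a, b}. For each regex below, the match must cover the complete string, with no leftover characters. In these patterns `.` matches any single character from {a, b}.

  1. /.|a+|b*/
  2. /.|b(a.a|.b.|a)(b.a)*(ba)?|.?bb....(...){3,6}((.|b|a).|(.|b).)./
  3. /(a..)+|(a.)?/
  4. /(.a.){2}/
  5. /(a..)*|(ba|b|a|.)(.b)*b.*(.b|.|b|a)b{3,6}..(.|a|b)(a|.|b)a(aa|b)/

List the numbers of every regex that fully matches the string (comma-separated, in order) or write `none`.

3, 5

1 → no match
2 → no match
3 → match
4 → no match
5 → match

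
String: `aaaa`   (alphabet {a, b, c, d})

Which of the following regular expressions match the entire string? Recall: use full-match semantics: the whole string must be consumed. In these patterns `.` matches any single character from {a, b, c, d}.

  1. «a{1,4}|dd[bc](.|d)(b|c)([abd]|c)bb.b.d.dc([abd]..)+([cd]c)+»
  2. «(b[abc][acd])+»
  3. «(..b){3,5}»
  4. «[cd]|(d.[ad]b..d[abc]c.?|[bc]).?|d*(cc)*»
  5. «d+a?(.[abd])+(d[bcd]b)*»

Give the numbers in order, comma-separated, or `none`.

1 → match
2 → no match — must start with `b`
3 → no match — must end with `b`
4 → no match
5 → no match — must start with `d`

1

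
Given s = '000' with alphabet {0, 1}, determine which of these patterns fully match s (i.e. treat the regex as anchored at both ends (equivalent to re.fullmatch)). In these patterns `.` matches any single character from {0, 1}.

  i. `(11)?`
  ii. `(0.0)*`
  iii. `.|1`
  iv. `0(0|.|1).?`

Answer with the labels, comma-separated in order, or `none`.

i → no match
ii → match
iii → no match
iv → match

ii, iv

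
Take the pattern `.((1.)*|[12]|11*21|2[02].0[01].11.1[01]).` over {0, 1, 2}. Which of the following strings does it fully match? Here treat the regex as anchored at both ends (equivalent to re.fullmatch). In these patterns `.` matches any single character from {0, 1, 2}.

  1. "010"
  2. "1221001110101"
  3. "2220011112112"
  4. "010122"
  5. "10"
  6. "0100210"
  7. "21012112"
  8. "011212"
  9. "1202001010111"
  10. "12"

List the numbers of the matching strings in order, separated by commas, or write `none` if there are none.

1, 2, 3, 4, 5, 7, 8, 10

1 → match
2 → match
3 → match
4 → match
5 → match
6 → no match
7 → match
8 → match
9 → no match
10 → match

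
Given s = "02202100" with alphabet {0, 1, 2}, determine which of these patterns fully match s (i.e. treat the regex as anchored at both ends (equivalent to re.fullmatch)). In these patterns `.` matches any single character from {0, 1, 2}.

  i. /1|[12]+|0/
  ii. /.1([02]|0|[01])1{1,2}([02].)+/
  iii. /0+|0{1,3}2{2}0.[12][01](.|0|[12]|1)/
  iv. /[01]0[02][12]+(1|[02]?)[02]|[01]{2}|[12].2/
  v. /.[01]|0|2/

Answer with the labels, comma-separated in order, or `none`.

i → no match
ii → no match
iii → match
iv → no match
v → no match

iii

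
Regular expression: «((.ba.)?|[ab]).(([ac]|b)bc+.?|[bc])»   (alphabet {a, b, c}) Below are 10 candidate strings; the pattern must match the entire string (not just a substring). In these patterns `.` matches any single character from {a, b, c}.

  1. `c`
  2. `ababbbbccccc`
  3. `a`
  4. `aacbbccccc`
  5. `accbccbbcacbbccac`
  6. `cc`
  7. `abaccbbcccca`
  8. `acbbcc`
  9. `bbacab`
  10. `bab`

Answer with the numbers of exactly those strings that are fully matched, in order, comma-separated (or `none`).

2, 6, 7, 8, 9, 10

1. `c` → no match
2. `ababbbbccccc` → match
3. `a` → no match
4. `aacbbccccc` → no match
5 → no match
6. `cc` → match
7. `abaccbbcccca` → match
8. `acbbcc` → match
9. `bbacab` → match
10. `bab` → match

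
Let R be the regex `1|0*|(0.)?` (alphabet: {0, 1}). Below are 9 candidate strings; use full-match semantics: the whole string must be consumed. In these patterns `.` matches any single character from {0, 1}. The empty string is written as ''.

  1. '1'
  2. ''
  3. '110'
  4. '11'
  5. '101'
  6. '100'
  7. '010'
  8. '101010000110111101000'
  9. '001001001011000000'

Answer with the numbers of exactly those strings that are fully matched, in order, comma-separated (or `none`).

1 → match
2 → match
3 → no match
4 → no match
5 → no match
6 → no match
7 → no match
8 → no match
9 → no match

1, 2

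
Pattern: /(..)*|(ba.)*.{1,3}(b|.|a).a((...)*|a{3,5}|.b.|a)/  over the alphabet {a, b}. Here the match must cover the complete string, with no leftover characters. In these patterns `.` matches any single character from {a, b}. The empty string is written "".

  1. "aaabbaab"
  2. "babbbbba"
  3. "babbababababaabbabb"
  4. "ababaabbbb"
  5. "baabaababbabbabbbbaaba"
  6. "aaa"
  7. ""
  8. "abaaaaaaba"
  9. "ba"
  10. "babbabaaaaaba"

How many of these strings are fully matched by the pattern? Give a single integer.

1 → match
2 → match
3 → match
4 → match
5 → match
6 → no match
7 → match
8 → match
9 → match
10 → match
Total matched: 9

9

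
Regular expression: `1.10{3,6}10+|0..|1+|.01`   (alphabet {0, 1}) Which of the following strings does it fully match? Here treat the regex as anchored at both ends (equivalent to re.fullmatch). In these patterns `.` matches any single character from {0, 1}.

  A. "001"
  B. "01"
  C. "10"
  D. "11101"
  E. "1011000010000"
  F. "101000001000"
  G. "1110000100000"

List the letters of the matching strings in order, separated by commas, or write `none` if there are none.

A → match
B → no match
C → no match
D → no match
E → no match
F → match
G → match

A, F, G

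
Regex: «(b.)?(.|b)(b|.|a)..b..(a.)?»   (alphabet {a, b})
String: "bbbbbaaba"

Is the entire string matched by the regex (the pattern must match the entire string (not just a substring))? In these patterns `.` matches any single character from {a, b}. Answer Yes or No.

No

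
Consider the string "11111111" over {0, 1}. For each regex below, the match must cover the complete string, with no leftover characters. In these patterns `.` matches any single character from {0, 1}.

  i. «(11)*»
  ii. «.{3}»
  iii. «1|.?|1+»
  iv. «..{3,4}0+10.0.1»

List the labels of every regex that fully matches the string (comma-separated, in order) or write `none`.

i → match
ii → no match
iii → match
iv → no match

i, iii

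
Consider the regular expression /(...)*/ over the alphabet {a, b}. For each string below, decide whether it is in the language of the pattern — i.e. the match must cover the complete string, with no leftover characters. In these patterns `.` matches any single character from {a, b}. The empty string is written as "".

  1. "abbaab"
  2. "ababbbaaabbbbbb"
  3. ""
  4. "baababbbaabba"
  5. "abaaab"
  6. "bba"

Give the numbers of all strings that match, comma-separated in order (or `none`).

1, 2, 3, 5, 6

1 → match
2 → match
3 → match
4 → no match
5 → match
6 → match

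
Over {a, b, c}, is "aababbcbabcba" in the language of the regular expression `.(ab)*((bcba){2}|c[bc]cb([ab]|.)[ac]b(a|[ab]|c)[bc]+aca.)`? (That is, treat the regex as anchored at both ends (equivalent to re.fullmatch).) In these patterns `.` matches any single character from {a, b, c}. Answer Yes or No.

Yes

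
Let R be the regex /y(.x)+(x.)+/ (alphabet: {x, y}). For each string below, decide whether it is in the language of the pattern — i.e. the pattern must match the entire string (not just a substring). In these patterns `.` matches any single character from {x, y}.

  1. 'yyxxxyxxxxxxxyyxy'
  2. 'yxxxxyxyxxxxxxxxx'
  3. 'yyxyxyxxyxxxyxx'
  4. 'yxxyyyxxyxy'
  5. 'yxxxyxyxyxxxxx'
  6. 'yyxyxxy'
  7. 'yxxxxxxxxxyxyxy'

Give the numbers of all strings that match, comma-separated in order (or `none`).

2, 3, 6, 7

1 → no match
2 → match
3 → match
4 → no match
5 → no match
6 → match
7 → match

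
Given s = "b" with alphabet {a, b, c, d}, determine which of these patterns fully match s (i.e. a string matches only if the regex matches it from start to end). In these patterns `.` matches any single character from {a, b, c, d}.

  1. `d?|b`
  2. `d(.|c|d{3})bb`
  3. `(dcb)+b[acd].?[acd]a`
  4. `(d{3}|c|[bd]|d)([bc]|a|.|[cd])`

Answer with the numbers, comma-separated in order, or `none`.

1 → match
2 → no match — must start with "d"
3 → no match — must start with "dcb"
4 → no match

1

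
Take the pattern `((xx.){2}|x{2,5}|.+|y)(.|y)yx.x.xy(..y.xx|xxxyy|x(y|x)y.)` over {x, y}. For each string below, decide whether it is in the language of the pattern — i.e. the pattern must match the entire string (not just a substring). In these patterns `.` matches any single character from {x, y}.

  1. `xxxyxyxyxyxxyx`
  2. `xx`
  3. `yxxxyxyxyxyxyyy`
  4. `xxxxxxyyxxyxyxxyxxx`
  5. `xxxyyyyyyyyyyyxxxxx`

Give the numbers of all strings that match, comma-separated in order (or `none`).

1, 3

1 → match
2 → no match
3 → match
4 → no match
5 → no match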